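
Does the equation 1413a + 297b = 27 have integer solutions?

gcd(1413, 297):
  1413 = 4·297 + 225
  297 = 1·225 + 72
  225 = 3·72 + 9
  72 = 8·9
so gcd(1413, 297) = 9.
9 divides 27, so integer solutions exist.

yes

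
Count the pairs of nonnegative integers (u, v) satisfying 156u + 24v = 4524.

gcd(156, 24):
  156 = 6*24 + 12
  24 = 2*12
so gcd(156, 24) = 12.
Back-substitute for Bézout coefficients:
  12 = 156 - 6*24
  ... = 156*(1) + 24*(-6)
Scale by 377: one solution is (377, -2262). Reduce u mod 2: (1, 182).
General: u = 1 + 2t, v = 182 - 13t.
u ≥ 0 ⇒ t ≥ 0; v ≥ 0 ⇒ t ≤ 14. So t ∈ [0, 14]: 15 solutions.

15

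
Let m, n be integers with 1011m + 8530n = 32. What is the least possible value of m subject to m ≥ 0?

5982

gcd(8530, 1011):
  8530 = 8*1011 + 442
  1011 = 2*442 + 127
  442 = 3*127 + 61
  127 = 2*61 + 5
  61 = 12*5 + 1
  5 = 5*1
so gcd(8530, 1011) = 1.
1 divides 32, so solutions exist.
Back-substitute for Bézout coefficients:
  1 = 61 - 12*5
  ... = 1011*(-1679) + 8530*(199)
Scale by 32/1 = 32: (m₀, n₀) = (-53728, 6368).
General solution: m = -53728 + 8530t, n = 6368 - 1011t for integer t.
m ≥ 0: smallest is -53728 mod 8530 = 5982 (at t = 7), with n = -709.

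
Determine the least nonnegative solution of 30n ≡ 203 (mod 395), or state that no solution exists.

gcd(395, 30) = 5  (395 = 13·30 + 5, 30 = 6·5).
5 does not divide 203, so the congruence has no solution.

no solution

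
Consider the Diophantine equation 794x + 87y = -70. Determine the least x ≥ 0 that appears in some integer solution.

49

gcd(794, 87):
  794 = 9×87 + 11
  87 = 7×11 + 10
  11 = 1×10 + 1
  10 = 10×1
so gcd(794, 87) = 1.
1 divides -70, so solutions exist.
Back-substitute for Bézout coefficients:
  1 = 11 - 1×10
  ... = 794×(8) + 87×(-73)
Scale by -70/1 = -70: (x₀, y₀) = (-560, 5110).
General solution: x = -560 + 87t, y = 5110 - 794t for integer t.
x ≥ 0: smallest is -560 mod 87 = 49 (at t = 7), with y = -448.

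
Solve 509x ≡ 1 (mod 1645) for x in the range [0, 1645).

gcd(1645, 509) = 1.
By Bézout, 509*(-711) + 1645*(220) = 1.
So 509*-711 ≡ 1 (mod 1645), and -711 mod 1645 = 934.

934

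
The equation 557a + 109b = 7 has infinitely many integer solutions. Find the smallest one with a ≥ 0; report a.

46

gcd(557, 109):
  557 = 5*109 + 12
  109 = 9*12 + 1
  12 = 12*1
so gcd(557, 109) = 1.
1 divides 7, so solutions exist.
Back-substitute for Bézout coefficients:
  1 = 109 - 9*12
  ... = 557*(-9) + 109*(46)
Scale by 7/1 = 7: (a₀, b₀) = (-63, 322).
General solution: a = -63 + 109t, b = 322 - 557t for integer t.
a ≥ 0: smallest is -63 mod 109 = 46 (at t = 1), with b = -235.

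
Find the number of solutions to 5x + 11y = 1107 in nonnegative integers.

gcd(11, 5):
  11 = 2*5 + 1
  5 = 5*1
so gcd(11, 5) = 1.
Back-substitute for Bézout coefficients:
  1 = 11 - 2*5
  ... = 5*(-2) + 11*(1)
Scale by 1107: one solution is (-2214, 1107). Reduce x mod 11: (8, 97).
General: x = 8 + 11t, y = 97 - 5t.
x ≥ 0 ⇒ t ≥ 0; y ≥ 0 ⇒ t ≤ 19. So t ∈ [0, 19]: 20 solutions.

20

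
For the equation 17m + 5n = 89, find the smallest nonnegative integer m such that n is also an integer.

gcd(17, 5):
  17 = 3*5 + 2
  5 = 2*2 + 1
  2 = 2*1
so gcd(17, 5) = 1.
1 divides 89, so solutions exist.
Back-substitute for Bézout coefficients:
  1 = 5 - 2*2
  ... = 17*(-2) + 5*(7)
Scale by 89/1 = 89: (m₀, n₀) = (-178, 623).
General solution: m = -178 + 5t, n = 623 - 17t for integer t.
m ≥ 0: smallest is -178 mod 5 = 2 (at t = 36), with n = 11.

2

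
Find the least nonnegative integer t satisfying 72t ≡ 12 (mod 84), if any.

gcd(84, 72) = 12  (84 = 1*72 + 12, 72 = 6*12).
12 divides 12, so solutions exist.
Back-substituting, 72*(-1) + 84*(1) = 12.
So 72*(-1) ≡ 12 (mod 84); multiply by 1: t ≡ -1 (mod 7).
Smallest nonnegative: t = -1 mod 7 = 6.

6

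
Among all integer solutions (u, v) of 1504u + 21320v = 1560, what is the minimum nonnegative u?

2340

gcd(21320, 1504) = 8  (21320 = 14·1504 + 264, 1504 = 5·264 + 184, 264 = 1·184 + 80, 184 = 2·80 + 24, 80 = 3·24 + 8, 24 = 3·8).
8 divides 1560, so solutions exist.
Back-substituting, 1504·(-808) + 21320·(57) = 8.
Scale by 1560/8 = 195: (u₀, v₀) = (-157560, 11115).
General solution: u = -157560 + 2665t, v = 11115 - 188t for integer t.
u ≥ 0: smallest is -157560 mod 2665 = 2340 (at t = 60), with v = -165.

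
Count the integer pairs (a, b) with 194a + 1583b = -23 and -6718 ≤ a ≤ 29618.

23

gcd(1583, 194):
  1583 = 8×194 + 31
  194 = 6×31 + 8
  31 = 3×8 + 7
  8 = 1×7 + 1
  7 = 7×1
so gcd(1583, 194) = 1.
Back-substitute for Bézout coefficients:
  1 = 8 - 1×7
  ... = 194×(204) + 1583×(-25)
Scale by -23: particular solution (-4692, 575); reduce a mod 1583: (57, -7).
General solution: a = 57 + 1583t, b = -7 - 194t for integer t.
-6718 ≤ 57 + 1583t ≤ 29618 gives t ∈ [-4, 18], which is 23 values.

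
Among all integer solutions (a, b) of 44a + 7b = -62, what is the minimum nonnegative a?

gcd(44, 7) = 1.
1 divides -62, so solutions exist.
By Bézout, 44×(-3) + 7×(19) = 1.
Scale by -62/1 = -62: (a₀, b₀) = (186, -1178).
General solution: a = 186 + 7t, b = -1178 - 44t for integer t.
a ≥ 0: smallest is 186 mod 7 = 4 (at t = -26), with b = -34.

4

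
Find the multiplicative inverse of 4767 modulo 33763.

gcd(33763, 4767) = 1  (33763 = 7×4767 + 394, 4767 = 12×394 + 39, 394 = 10×39 + 4, 39 = 9×4 + 3, 4 = 1×3 + 1, 3 = 3×1).
Back-substituting, 4767×(-8655) + 33763×(1222) = 1.
So 4767×-8655 ≡ 1 (mod 33763), and -8655 mod 33763 = 25108.

25108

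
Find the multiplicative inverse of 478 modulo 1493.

253

gcd(1493, 478) = 1  (1493 = 3×478 + 59, 478 = 8×59 + 6, 59 = 9×6 + 5, 6 = 1×5 + 1, 5 = 5×1).
Back-substituting, 478×(253) + 1493×(-81) = 1.
So 478×253 ≡ 1 (mod 1493), and 253 mod 1493 = 253.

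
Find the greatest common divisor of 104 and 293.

1

gcd(293, 104):
  293 = 2·104 + 85
  104 = 1·85 + 19
  85 = 4·19 + 9
  19 = 2·9 + 1
  9 = 9·1
so gcd(293, 104) = 1.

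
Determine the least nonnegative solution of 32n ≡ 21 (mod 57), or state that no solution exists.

gcd(57, 32):
  57 = 1*32 + 25
  32 = 1*25 + 7
  25 = 3*7 + 4
  7 = 1*4 + 3
  4 = 1*3 + 1
  3 = 3*1
so gcd(57, 32) = 1.
1 divides 21, so solutions exist.
Back-substitute for Bézout coefficients:
  1 = 4 - 1*3
  ... = 32*(-16) + 57*(9)
So 32*(-16) ≡ 1 (mod 57); multiply by 21: n ≡ -336 (mod 57).
Smallest nonnegative: n = -336 mod 57 = 6.

6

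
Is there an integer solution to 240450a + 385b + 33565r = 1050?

yes

gcd(240450, 385) = 35.
gcd(35, 33565) = 35.
35 divides 1050, so integer solutions exist.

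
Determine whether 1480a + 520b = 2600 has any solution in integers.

gcd(1480, 520) = 40  (1480 = 2×520 + 440, 520 = 1×440 + 80, 440 = 5×80 + 40, 80 = 2×40).
40 divides 2600, so integer solutions exist.

yes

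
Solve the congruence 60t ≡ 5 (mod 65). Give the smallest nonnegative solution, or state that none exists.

12

gcd(65, 60):
  65 = 1·60 + 5
  60 = 12·5
so gcd(65, 60) = 5.
5 divides 5, so solutions exist.
Back-substitute for Bézout coefficients:
  5 = 65 - 1·60
  ... = 60·(-1) + 65·(1)
So 60·(-1) ≡ 5 (mod 65); multiply by 1: t ≡ -1 (mod 13).
Smallest nonnegative: t = -1 mod 13 = 12.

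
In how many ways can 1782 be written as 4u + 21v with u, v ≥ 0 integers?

gcd(21, 4):
  21 = 5*4 + 1
  4 = 4*1
so gcd(21, 4) = 1.
Back-substitute for Bézout coefficients:
  1 = 21 - 5*4
  ... = 4*(-5) + 21*(1)
Scale by 1782: one solution is (-8910, 1782). Reduce u mod 21: (15, 82).
General: u = 15 + 21t, v = 82 - 4t.
u ≥ 0 ⇒ t ≥ 0; v ≥ 0 ⇒ t ≤ 20. So t ∈ [0, 20]: 21 solutions.

21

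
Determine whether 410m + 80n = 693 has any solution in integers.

gcd(410, 80) = 10  (410 = 5×80 + 10, 80 = 8×10).
10 does not divide 693 (remainder 3), so no integer solutions.

no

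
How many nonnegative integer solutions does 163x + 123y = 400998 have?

20

gcd(163, 123) = 1  (163 = 1*123 + 40, 123 = 3*40 + 3, 40 = 13*3 + 1, 3 = 3*1).
Back-substituting, 163*(40) + 123*(-53) = 1.
Scale by 400998: one solution is (16039920, -21252894). Reduce x mod 123: (105, 3121).
General: x = 105 + 123t, y = 3121 - 163t.
x ≥ 0 ⇒ t ≥ 0; y ≥ 0 ⇒ t ≤ 19. So t ∈ [0, 19]: 20 solutions.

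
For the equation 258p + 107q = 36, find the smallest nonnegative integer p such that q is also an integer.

30

gcd(258, 107):
  258 = 2×107 + 44
  107 = 2×44 + 19
  44 = 2×19 + 6
  19 = 3×6 + 1
  6 = 6×1
so gcd(258, 107) = 1.
1 divides 36, so solutions exist.
Back-substitute for Bézout coefficients:
  1 = 19 - 3×6
  ... = 258×(-17) + 107×(41)
Scale by 36/1 = 36: (p₀, q₀) = (-612, 1476).
General solution: p = -612 + 107t, q = 1476 - 258t for integer t.
p ≥ 0: smallest is -612 mod 107 = 30 (at t = 6), with q = -72.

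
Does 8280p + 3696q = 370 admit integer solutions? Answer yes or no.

no

gcd(8280, 3696) = 24  (8280 = 2×3696 + 888, 3696 = 4×888 + 144, 888 = 6×144 + 24, 144 = 6×24).
24 does not divide 370 (remainder 10), so no integer solutions.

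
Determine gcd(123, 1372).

1

gcd(1372, 123) = 1  (1372 = 11×123 + 19, 123 = 6×19 + 9, 19 = 2×9 + 1, 9 = 9×1).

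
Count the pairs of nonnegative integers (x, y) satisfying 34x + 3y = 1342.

gcd(34, 3) = 1.
By Bézout, 34·(1) + 3·(-11) = 1.
One solution: (1, 436).
General: x = 1 + 3t, y = 436 - 34t.
x ≥ 0 ⇒ t ≥ 0; y ≥ 0 ⇒ t ≤ 12. So t ∈ [0, 12]: 13 solutions.

13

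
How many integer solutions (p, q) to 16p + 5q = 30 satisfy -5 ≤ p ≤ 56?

gcd(16, 5) = 1  (16 = 3×5 + 1, 5 = 5×1).
Back-substituting, 16×(1) + 5×(-3) = 1.
Scale by 30: particular solution (30, -90); reduce p mod 5: (0, 6).
General solution: p = 0 + 5t, q = 6 - 16t for integer t.
-5 ≤ 0 + 5t ≤ 56 gives t ∈ [-1, 11], which is 13 values.

13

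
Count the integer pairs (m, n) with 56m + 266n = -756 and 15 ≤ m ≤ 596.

gcd(266, 56) = 14  (266 = 4×56 + 42, 56 = 1×42 + 14, 42 = 3×14).
Back-substituting, 56×(5) + 266×(-1) = 14.
Scale by -54: particular solution (-270, 54); reduce m mod 19: (15, -6).
General solution: m = 15 + 19t, n = -6 - 4t for integer t.
15 ≤ 15 + 19t ≤ 596 gives t ∈ [0, 30], which is 31 values.

31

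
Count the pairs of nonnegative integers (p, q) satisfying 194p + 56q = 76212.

gcd(194, 56):
  194 = 3·56 + 26
  56 = 2·26 + 4
  26 = 6·4 + 2
  4 = 2·2
so gcd(194, 56) = 2.
Back-substitute for Bézout coefficients:
  2 = 26 - 6·4
  ... = 194·(13) + 56·(-45)
Scale by 38106: one solution is (495378, -1714770). Reduce p mod 28: (2, 1354).
General: p = 2 + 28t, q = 1354 - 97t.
p ≥ 0 ⇒ t ≥ 0; q ≥ 0 ⇒ t ≤ 13. So t ∈ [0, 13]: 14 solutions.

14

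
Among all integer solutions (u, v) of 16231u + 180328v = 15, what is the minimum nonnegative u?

gcd(180328, 16231):
  180328 = 11·16231 + 1787
  16231 = 9·1787 + 148
  1787 = 12·148 + 11
  148 = 13·11 + 5
  11 = 2·5 + 1
  5 = 5·1
so gcd(180328, 16231) = 1.
1 divides 15, so solutions exist.
Back-substitute for Bézout coefficients:
  1 = 11 - 2·5
  ... = 16231·(-32897) + 180328·(2961)
Scale by 15/1 = 15: (u₀, v₀) = (-493455, 44415).
General solution: u = -493455 + 180328t, v = 44415 - 16231t for integer t.
u ≥ 0: smallest is -493455 mod 180328 = 47529 (at t = 3), with v = -4278.

47529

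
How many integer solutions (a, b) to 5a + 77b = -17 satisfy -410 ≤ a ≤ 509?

gcd(77, 5) = 1.
By Bézout, 5·(31) + 77·(-2) = 1.
Particular solution: (12, -1).
General solution: a = 12 + 77t, b = -1 - 5t for integer t.
-410 ≤ 12 + 77t ≤ 509 gives t ∈ [-5, 6], which is 12 values.

12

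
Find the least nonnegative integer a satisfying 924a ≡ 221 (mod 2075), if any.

gcd(2075, 924) = 1.
1 divides 221, so solutions exist.
By Bézout, 924*(649) + 2075*(-289) = 1.
So 924*(649) ≡ 1 (mod 2075); multiply by 221: a ≡ 143429 (mod 2075).
Smallest nonnegative: a = 143429 mod 2075 = 254.

254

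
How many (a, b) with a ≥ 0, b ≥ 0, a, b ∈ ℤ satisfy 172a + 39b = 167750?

25

gcd(172, 39) = 1.
By Bézout, 172·(-17) + 39·(75) = 1.
One solution: (8, 4266).
General: a = 8 + 39t, b = 4266 - 172t.
a ≥ 0 ⇒ t ≥ 0; b ≥ 0 ⇒ t ≤ 24. So t ∈ [0, 24]: 25 solutions.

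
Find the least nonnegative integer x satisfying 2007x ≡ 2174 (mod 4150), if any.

1982

gcd(4150, 2007) = 1  (4150 = 2*2007 + 136, 2007 = 14*136 + 103, 136 = 1*103 + 33, 103 = 3*33 + 4, 33 = 8*4 + 1, 4 = 4*1).
1 divides 2174, so solutions exist.
Back-substituting, 2007*(-1007) + 4150*(487) = 1.
So 2007*(-1007) ≡ 1 (mod 4150); multiply by 2174: x ≡ -2189218 (mod 4150).
Smallest nonnegative: x = -2189218 mod 4150 = 1982.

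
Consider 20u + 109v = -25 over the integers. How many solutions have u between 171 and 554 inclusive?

3

gcd(109, 20):
  109 = 5*20 + 9
  20 = 2*9 + 2
  9 = 4*2 + 1
  2 = 2*1
so gcd(109, 20) = 1.
Back-substitute for Bézout coefficients:
  1 = 9 - 4*2
  ... = 20*(-49) + 109*(9)
Scale by -25: particular solution (1225, -225); reduce u mod 109: (26, -5).
General solution: u = 26 + 109t, v = -5 - 20t for integer t.
171 ≤ 26 + 109t ≤ 554 gives t ∈ [2, 4], which is 3 values.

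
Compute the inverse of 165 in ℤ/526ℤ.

475

gcd(526, 165) = 1  (526 = 3×165 + 31, 165 = 5×31 + 10, 31 = 3×10 + 1, 10 = 10×1).
Back-substituting, 165×(-51) + 526×(16) = 1.
So 165×-51 ≡ 1 (mod 526), and -51 mod 526 = 475.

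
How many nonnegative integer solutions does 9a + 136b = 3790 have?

gcd(136, 9):
  136 = 15*9 + 1
  9 = 9*1
so gcd(136, 9) = 1.
Back-substitute for Bézout coefficients:
  1 = 136 - 15*9
  ... = 9*(-15) + 136*(1)
Scale by 3790: one solution is (-56850, 3790). Reduce a mod 136: (134, 19).
General: a = 134 + 136t, b = 19 - 9t.
a ≥ 0 ⇒ t ≥ 0; b ≥ 0 ⇒ t ≤ 2. So t ∈ [0, 2]: 3 solutions.

3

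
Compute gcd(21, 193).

1

gcd(193, 21):
  193 = 9×21 + 4
  21 = 5×4 + 1
  4 = 4×1
so gcd(193, 21) = 1.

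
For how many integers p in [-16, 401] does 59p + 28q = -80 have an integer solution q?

gcd(59, 28) = 1  (59 = 2·28 + 3, 28 = 9·3 + 1, 3 = 3·1).
Back-substituting, 59·(-9) + 28·(19) = 1.
Scale by -80: particular solution (720, -1520); reduce p mod 28: (20, -45).
General solution: p = 20 + 28t, q = -45 - 59t for integer t.
-16 ≤ 20 + 28t ≤ 401 gives t ∈ [-1, 13], which is 15 values.

15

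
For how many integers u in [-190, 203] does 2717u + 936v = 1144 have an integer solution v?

5

gcd(2717, 936) = 13  (2717 = 2*936 + 845, 936 = 1*845 + 91, 845 = 9*91 + 26, 91 = 3*26 + 13, 26 = 2*13).
Back-substituting, 2717*(-31) + 936*(90) = 13.
Scale by 88: particular solution (-2728, 7920); reduce u mod 72: (8, -22).
General solution: u = 8 + 72t, v = -22 - 209t for integer t.
-190 ≤ 8 + 72t ≤ 203 gives t ∈ [-2, 2], which is 5 values.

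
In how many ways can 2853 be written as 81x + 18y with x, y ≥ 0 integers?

gcd(81, 18) = 9  (81 = 4×18 + 9, 18 = 2×9).
Back-substituting, 81×(1) + 18×(-4) = 9.
Scale by 317: one solution is (317, -1268). Reduce x mod 2: (1, 154).
General: x = 1 + 2t, y = 154 - 9t.
x ≥ 0 ⇒ t ≥ 0; y ≥ 0 ⇒ t ≤ 17. So t ∈ [0, 17]: 18 solutions.

18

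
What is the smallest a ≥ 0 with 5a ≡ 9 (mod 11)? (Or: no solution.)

4

gcd(11, 5) = 1.
1 divides 9, so solutions exist.
By Bézout, 5*(-2) + 11*(1) = 1.
So 5*(-2) ≡ 1 (mod 11); multiply by 9: a ≡ -18 (mod 11).
Smallest nonnegative: a = -18 mod 11 = 4.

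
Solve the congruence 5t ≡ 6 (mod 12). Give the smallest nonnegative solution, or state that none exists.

gcd(12, 5) = 1  (12 = 2*5 + 2, 5 = 2*2 + 1, 2 = 2*1).
1 divides 6, so solutions exist.
Back-substituting, 5*(5) + 12*(-2) = 1.
So 5*(5) ≡ 1 (mod 12); multiply by 6: t ≡ 30 (mod 12).
Smallest nonnegative: t = 30 mod 12 = 6.

6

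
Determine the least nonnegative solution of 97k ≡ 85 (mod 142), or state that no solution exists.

77

gcd(142, 97) = 1  (142 = 1*97 + 45, 97 = 2*45 + 7, 45 = 6*7 + 3, 7 = 2*3 + 1, 3 = 3*1).
1 divides 85, so solutions exist.
Back-substituting, 97*(41) + 142*(-28) = 1.
So 97*(41) ≡ 1 (mod 142); multiply by 85: k ≡ 3485 (mod 142).
Smallest nonnegative: k = 3485 mod 142 = 77.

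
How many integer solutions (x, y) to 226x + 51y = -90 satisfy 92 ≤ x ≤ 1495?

gcd(226, 51) = 1.
By Bézout, 226×(7) + 51×(-31) = 1.
Particular solution: (33, -148).
General solution: x = 33 + 51t, y = -148 - 226t for integer t.
92 ≤ 33 + 51t ≤ 1495 gives t ∈ [2, 28], which is 27 values.

27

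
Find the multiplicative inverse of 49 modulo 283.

52

gcd(283, 49) = 1.
By Bézout, 49·(52) + 283·(-9) = 1.
So 49·52 ≡ 1 (mod 283), and 52 mod 283 = 52.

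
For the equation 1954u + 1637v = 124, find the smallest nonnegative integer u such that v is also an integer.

114

gcd(1954, 1637) = 1.
1 divides 124, so solutions exist.
By Bézout, 1954*(661) + 1637*(-789) = 1.
Scale by 124/1 = 124: (u₀, v₀) = (81964, -97836).
General solution: u = 81964 + 1637t, v = -97836 - 1954t for integer t.
u ≥ 0: smallest is 81964 mod 1637 = 114 (at t = -50), with v = -136.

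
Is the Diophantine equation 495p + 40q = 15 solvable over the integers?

gcd(495, 40):
  495 = 12·40 + 15
  40 = 2·15 + 10
  15 = 1·10 + 5
  10 = 2·5
so gcd(495, 40) = 5.
5 divides 15, so integer solutions exist.

yes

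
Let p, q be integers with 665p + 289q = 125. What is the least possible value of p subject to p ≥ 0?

224

gcd(665, 289):
  665 = 2·289 + 87
  289 = 3·87 + 28
  87 = 3·28 + 3
  28 = 9·3 + 1
  3 = 3·1
so gcd(665, 289) = 1.
1 divides 125, so solutions exist.
Back-substitute for Bézout coefficients:
  1 = 28 - 9·3
  ... = 665·(-93) + 289·(214)
Scale by 125/1 = 125: (p₀, q₀) = (-11625, 26750).
General solution: p = -11625 + 289t, q = 26750 - 665t for integer t.
p ≥ 0: smallest is -11625 mod 289 = 224 (at t = 41), with q = -515.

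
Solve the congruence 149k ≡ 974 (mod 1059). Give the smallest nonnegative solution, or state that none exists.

1030

gcd(1059, 149):
  1059 = 7×149 + 16
  149 = 9×16 + 5
  16 = 3×5 + 1
  5 = 5×1
so gcd(1059, 149) = 1.
1 divides 974, so solutions exist.
Back-substitute for Bézout coefficients:
  1 = 16 - 3×5
  ... = 149×(-199) + 1059×(28)
So 149×(-199) ≡ 1 (mod 1059); multiply by 974: k ≡ -193826 (mod 1059).
Smallest nonnegative: k = -193826 mod 1059 = 1030.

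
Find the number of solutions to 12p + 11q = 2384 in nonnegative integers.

18

gcd(12, 11) = 1.
By Bézout, 12·(1) + 11·(-1) = 1.
One solution: (8, 208).
General: p = 8 + 11t, q = 208 - 12t.
p ≥ 0 ⇒ t ≥ 0; q ≥ 0 ⇒ t ≤ 17. So t ∈ [0, 17]: 18 solutions.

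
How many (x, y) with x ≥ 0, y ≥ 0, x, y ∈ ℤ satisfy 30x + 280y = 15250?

gcd(280, 30) = 10  (280 = 9·30 + 10, 30 = 3·10).
Back-substituting, 30·(-9) + 280·(1) = 10.
Scale by 1525: one solution is (-13725, 1525). Reduce x mod 28: (23, 52).
General: x = 23 + 28t, y = 52 - 3t.
x ≥ 0 ⇒ t ≥ 0; y ≥ 0 ⇒ t ≤ 17. So t ∈ [0, 17]: 18 solutions.

18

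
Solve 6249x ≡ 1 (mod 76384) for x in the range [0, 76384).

gcd(76384, 6249) = 1.
By Bézout, 6249*(-15047) + 76384*(1231) = 1.
So 6249*-15047 ≡ 1 (mod 76384), and -15047 mod 76384 = 61337.

61337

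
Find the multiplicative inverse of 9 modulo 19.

gcd(19, 9) = 1.
By Bézout, 9·(-2) + 19·(1) = 1.
So 9·-2 ≡ 1 (mod 19), and -2 mod 19 = 17.

17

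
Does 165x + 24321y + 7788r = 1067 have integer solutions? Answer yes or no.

gcd(24321, 165):
  24321 = 147·165 + 66
  165 = 2·66 + 33
  66 = 2·33
so gcd(24321, 165) = 33.
gcd(33, 7788) = 33.
33 does not divide 1067 (remainder 11), so no integer solutions.

no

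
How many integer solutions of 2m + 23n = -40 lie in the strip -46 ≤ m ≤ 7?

3

gcd(23, 2):
  23 = 11*2 + 1
  2 = 2*1
so gcd(23, 2) = 1.
Back-substitute for Bézout coefficients:
  1 = 23 - 11*2
  ... = 2*(-11) + 23*(1)
Scale by -40: particular solution (440, -40); reduce m mod 23: (3, -2).
General solution: m = 3 + 23t, n = -2 - 2t for integer t.
-46 ≤ 3 + 23t ≤ 7 gives t ∈ [-2, 0], which is 3 values.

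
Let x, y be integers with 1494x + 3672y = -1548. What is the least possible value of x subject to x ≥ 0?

26

gcd(3672, 1494) = 18.
18 divides -1548, so solutions exist.
By Bézout, 1494*(59) + 3672*(-24) = 18.
Scale by -1548/18 = -86: (x₀, y₀) = (-5074, 2064).
General solution: x = -5074 + 204t, y = 2064 - 83t for integer t.
x ≥ 0: smallest is -5074 mod 204 = 26 (at t = 25), with y = -11.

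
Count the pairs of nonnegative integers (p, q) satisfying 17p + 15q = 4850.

19

gcd(17, 15) = 1.
By Bézout, 17·(-7) + 15·(8) = 1.
One solution: (10, 312).
General: p = 10 + 15t, q = 312 - 17t.
p ≥ 0 ⇒ t ≥ 0; q ≥ 0 ⇒ t ≤ 18. So t ∈ [0, 18]: 19 solutions.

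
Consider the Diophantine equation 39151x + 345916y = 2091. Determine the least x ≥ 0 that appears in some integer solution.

12405

gcd(345916, 39151) = 17  (345916 = 8*39151 + 32708, 39151 = 1*32708 + 6443, 32708 = 5*6443 + 493, 6443 = 13*493 + 34, 493 = 14*34 + 17, 34 = 2*17).
17 divides 2091, so solutions exist.
Back-substituting, 39151*(-9825) + 345916*(1112) = 17.
Scale by 2091/17 = 123: (x₀, y₀) = (-1208475, 136776).
General solution: x = -1208475 + 20348t, y = 136776 - 2303t for integer t.
x ≥ 0: smallest is -1208475 mod 20348 = 12405 (at t = 60), with y = -1404.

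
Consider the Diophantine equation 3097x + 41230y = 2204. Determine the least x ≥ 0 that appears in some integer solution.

1332

gcd(41230, 3097) = 19.
19 divides 2204, so solutions exist.
By Bézout, 3097*(-213) + 41230*(16) = 19.
Scale by 2204/19 = 116: (x₀, y₀) = (-24708, 1856).
General solution: x = -24708 + 2170t, y = 1856 - 163t for integer t.
x ≥ 0: smallest is -24708 mod 2170 = 1332 (at t = 12), with y = -100.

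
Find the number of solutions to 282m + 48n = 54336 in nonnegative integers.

gcd(282, 48) = 6.
By Bézout, 282×(-1) + 48×(6) = 6.
One solution: (0, 1132).
General: m = 0 + 8t, n = 1132 - 47t.
m ≥ 0 ⇒ t ≥ 0; n ≥ 0 ⇒ t ≤ 24. So t ∈ [0, 24]: 25 solutions.

25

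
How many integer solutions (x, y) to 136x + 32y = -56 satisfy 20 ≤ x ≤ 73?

gcd(136, 32) = 8  (136 = 4×32 + 8, 32 = 4×8).
Back-substituting, 136×(1) + 32×(-4) = 8.
Scale by -7: particular solution (-7, 28); reduce x mod 4: (1, -6).
General solution: x = 1 + 4t, y = -6 - 17t for integer t.
20 ≤ 1 + 4t ≤ 73 gives t ∈ [5, 18], which is 14 values.

14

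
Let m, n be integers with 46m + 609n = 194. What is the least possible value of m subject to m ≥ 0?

269

gcd(609, 46) = 1  (609 = 13·46 + 11, 46 = 4·11 + 2, 11 = 5·2 + 1, 2 = 2·1).
1 divides 194, so solutions exist.
Back-substituting, 46·(-278) + 609·(21) = 1.
Scale by 194/1 = 194: (m₀, n₀) = (-53932, 4074).
General solution: m = -53932 + 609t, n = 4074 - 46t for integer t.
m ≥ 0: smallest is -53932 mod 609 = 269 (at t = 89), with n = -20.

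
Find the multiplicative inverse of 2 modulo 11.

6

gcd(11, 2) = 1.
By Bézout, 2*(-5) + 11*(1) = 1.
So 2*-5 ≡ 1 (mod 11), and -5 mod 11 = 6.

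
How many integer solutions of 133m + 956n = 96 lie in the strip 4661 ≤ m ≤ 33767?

gcd(956, 133):
  956 = 7×133 + 25
  133 = 5×25 + 8
  25 = 3×8 + 1
  8 = 8×1
so gcd(956, 133) = 1.
Back-substitute for Bézout coefficients:
  1 = 25 - 3×8
  ... = 133×(-115) + 956×(16)
Scale by 96: particular solution (-11040, 1536); reduce m mod 956: (432, -60).
General solution: m = 432 + 956t, n = -60 - 133t for integer t.
4661 ≤ 432 + 956t ≤ 33767 gives t ∈ [5, 34], which is 30 values.

30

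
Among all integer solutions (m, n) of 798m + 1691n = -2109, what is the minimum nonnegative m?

gcd(1691, 798) = 19  (1691 = 2×798 + 95, 798 = 8×95 + 38, 95 = 2×38 + 19, 38 = 2×19).
19 divides -2109, so solutions exist.
Back-substituting, 798×(-36) + 1691×(17) = 19.
Scale by -2109/19 = -111: (m₀, n₀) = (3996, -1887).
General solution: m = 3996 + 89t, n = -1887 - 42t for integer t.
m ≥ 0: smallest is 3996 mod 89 = 80 (at t = -44), with n = -39.

80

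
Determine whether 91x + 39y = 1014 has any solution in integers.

yes

gcd(91, 39) = 13.
13 divides 1014, so integer solutions exist.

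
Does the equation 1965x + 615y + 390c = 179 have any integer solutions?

no

gcd(1965, 615) = 15.
gcd(15, 390) = 15.
15 does not divide 179 (remainder 14), so no integer solutions.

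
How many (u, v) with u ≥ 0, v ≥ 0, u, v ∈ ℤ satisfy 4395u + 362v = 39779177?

25

gcd(4395, 362):
  4395 = 12*362 + 51
  362 = 7*51 + 5
  51 = 10*5 + 1
  5 = 5*1
so gcd(4395, 362) = 1.
Back-substitute for Bézout coefficients:
  1 = 51 - 10*5
  ... = 4395*(71) + 362*(-862)
Scale by 39779177: one solution is (2824321567, -34289650574). Reduce u mod 362: (101, 108661).
General: u = 101 + 362t, v = 108661 - 4395t.
u ≥ 0 ⇒ t ≥ 0; v ≥ 0 ⇒ t ≤ 24. So t ∈ [0, 24]: 25 solutions.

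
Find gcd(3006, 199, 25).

1

gcd(3006, 199) = 1.
gcd(1, 25) = 1.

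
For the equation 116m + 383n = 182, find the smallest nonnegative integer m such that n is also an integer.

gcd(383, 116):
  383 = 3·116 + 35
  116 = 3·35 + 11
  35 = 3·11 + 2
  11 = 5·2 + 1
  2 = 2·1
so gcd(383, 116) = 1.
1 divides 182, so solutions exist.
Back-substitute for Bézout coefficients:
  1 = 11 - 5·2
  ... = 116·(175) + 383·(-53)
Scale by 182/1 = 182: (m₀, n₀) = (31850, -9646).
General solution: m = 31850 + 383t, n = -9646 - 116t for integer t.
m ≥ 0: smallest is 31850 mod 383 = 61 (at t = -83), with n = -18.

61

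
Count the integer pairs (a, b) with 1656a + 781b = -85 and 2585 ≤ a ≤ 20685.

gcd(1656, 781):
  1656 = 2×781 + 94
  781 = 8×94 + 29
  94 = 3×29 + 7
  29 = 4×7 + 1
  7 = 7×1
so gcd(1656, 781) = 1.
Back-substitute for Bézout coefficients:
  1 = 29 - 4×7
  ... = 1656×(-108) + 781×(229)
Scale by -85: particular solution (9180, -19465); reduce a mod 781: (589, -1249).
General solution: a = 589 + 781t, b = -1249 - 1656t for integer t.
2585 ≤ 589 + 781t ≤ 20685 gives t ∈ [3, 25], which is 23 values.

23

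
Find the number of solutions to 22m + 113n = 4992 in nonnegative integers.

gcd(113, 22):
  113 = 5×22 + 3
  22 = 7×3 + 1
  3 = 3×1
so gcd(113, 22) = 1.
Back-substitute for Bézout coefficients:
  1 = 22 - 7×3
  ... = 22×(36) + 113×(-7)
Scale by 4992: one solution is (179712, -34944). Reduce m mod 113: (42, 36).
General: m = 42 + 113t, n = 36 - 22t.
m ≥ 0 ⇒ t ≥ 0; n ≥ 0 ⇒ t ≤ 1. So t ∈ [0, 1]: 2 solutions.

2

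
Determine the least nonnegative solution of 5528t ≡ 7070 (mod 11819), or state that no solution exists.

10174

gcd(11819, 5528):
  11819 = 2·5528 + 763
  5528 = 7·763 + 187
  763 = 4·187 + 15
  187 = 12·15 + 7
  15 = 2·7 + 1
  7 = 7·1
so gcd(11819, 5528) = 1.
1 divides 7070, so solutions exist.
Back-substitute for Bézout coefficients:
  1 = 15 - 2·7
  ... = 5528·(-1580) + 11819·(739)
So 5528·(-1580) ≡ 1 (mod 11819); multiply by 7070: t ≡ -11170600 (mod 11819).
Smallest nonnegative: t = -11170600 mod 11819 = 10174.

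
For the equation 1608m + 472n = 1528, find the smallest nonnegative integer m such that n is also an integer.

35

gcd(1608, 472) = 8.
8 divides 1528, so solutions exist.
By Bézout, 1608·(-27) + 472·(92) = 8.
Scale by 1528/8 = 191: (m₀, n₀) = (-5157, 17572).
General solution: m = -5157 + 59t, n = 17572 - 201t for integer t.
m ≥ 0: smallest is -5157 mod 59 = 35 (at t = 88), with n = -116.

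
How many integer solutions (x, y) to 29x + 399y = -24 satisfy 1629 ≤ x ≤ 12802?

gcd(399, 29) = 1  (399 = 13×29 + 22, 29 = 1×22 + 7, 22 = 3×7 + 1, 7 = 7×1).
Back-substituting, 29×(-55) + 399×(4) = 1.
Scale by -24: particular solution (1320, -96); reduce x mod 399: (123, -9).
General solution: x = 123 + 399t, y = -9 - 29t for integer t.
1629 ≤ 123 + 399t ≤ 12802 gives t ∈ [4, 31], which is 28 values.

28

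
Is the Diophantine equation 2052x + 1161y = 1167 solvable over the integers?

no

gcd(2052, 1161):
  2052 = 1*1161 + 891
  1161 = 1*891 + 270
  891 = 3*270 + 81
  270 = 3*81 + 27
  81 = 3*27
so gcd(2052, 1161) = 27.
27 does not divide 1167 (remainder 6), so no integer solutions.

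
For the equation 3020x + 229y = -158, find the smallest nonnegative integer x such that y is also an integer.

220

gcd(3020, 229) = 1  (3020 = 13·229 + 43, 229 = 5·43 + 14, 43 = 3·14 + 1, 14 = 14·1).
1 divides -158, so solutions exist.
Back-substituting, 3020·(16) + 229·(-211) = 1.
Scale by -158/1 = -158: (x₀, y₀) = (-2528, 33338).
General solution: x = -2528 + 229t, y = 33338 - 3020t for integer t.
x ≥ 0: smallest is -2528 mod 229 = 220 (at t = 12), with y = -2902.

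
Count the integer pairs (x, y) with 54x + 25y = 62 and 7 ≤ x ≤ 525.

gcd(54, 25):
  54 = 2·25 + 4
  25 = 6·4 + 1
  4 = 4·1
so gcd(54, 25) = 1.
Back-substitute for Bézout coefficients:
  1 = 25 - 6·4
  ... = 54·(-6) + 25·(13)
Scale by 62: particular solution (-372, 806); reduce x mod 25: (3, -4).
General solution: x = 3 + 25t, y = -4 - 54t for integer t.
7 ≤ 3 + 25t ≤ 525 gives t ∈ [1, 20], which is 20 values.

20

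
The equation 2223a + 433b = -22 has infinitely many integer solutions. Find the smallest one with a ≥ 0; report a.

gcd(2223, 433):
  2223 = 5*433 + 58
  433 = 7*58 + 27
  58 = 2*27 + 4
  27 = 6*4 + 3
  4 = 1*3 + 1
  3 = 3*1
so gcd(2223, 433) = 1.
1 divides -22, so solutions exist.
Back-substitute for Bézout coefficients:
  1 = 4 - 1*3
  ... = 2223*(112) + 433*(-575)
Scale by -22/1 = -22: (a₀, b₀) = (-2464, 12650).
General solution: a = -2464 + 433t, b = 12650 - 2223t for integer t.
a ≥ 0: smallest is -2464 mod 433 = 134 (at t = 6), with b = -688.

134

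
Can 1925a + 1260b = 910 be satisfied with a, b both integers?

yes

gcd(1925, 1260) = 35  (1925 = 1×1260 + 665, 1260 = 1×665 + 595, 665 = 1×595 + 70, 595 = 8×70 + 35, 70 = 2×35).
35 divides 910, so integer solutions exist.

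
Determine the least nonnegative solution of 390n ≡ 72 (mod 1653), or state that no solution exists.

gcd(1653, 390) = 3  (1653 = 4·390 + 93, 390 = 4·93 + 18, 93 = 5·18 + 3, 18 = 6·3).
3 divides 72, so solutions exist.
Back-substituting, 390·(-89) + 1653·(21) = 3.
So 390·(-89) ≡ 3 (mod 1653); multiply by 24: n ≡ -2136 (mod 551).
Smallest nonnegative: n = -2136 mod 551 = 68.

68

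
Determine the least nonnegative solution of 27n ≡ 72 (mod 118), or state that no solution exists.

gcd(118, 27) = 1  (118 = 4·27 + 10, 27 = 2·10 + 7, 10 = 1·7 + 3, 7 = 2·3 + 1, 3 = 3·1).
1 divides 72, so solutions exist.
Back-substituting, 27·(35) + 118·(-8) = 1.
So 27·(35) ≡ 1 (mod 118); multiply by 72: n ≡ 2520 (mod 118).
Smallest nonnegative: n = 2520 mod 118 = 42.

42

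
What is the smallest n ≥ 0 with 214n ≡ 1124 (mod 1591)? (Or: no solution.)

1284

gcd(1591, 214):
  1591 = 7*214 + 93
  214 = 2*93 + 28
  93 = 3*28 + 9
  28 = 3*9 + 1
  9 = 9*1
so gcd(1591, 214) = 1.
1 divides 1124, so solutions exist.
Back-substitute for Bézout coefficients:
  1 = 28 - 3*9
  ... = 214*(171) + 1591*(-23)
So 214*(171) ≡ 1 (mod 1591); multiply by 1124: n ≡ 192204 (mod 1591).
Smallest nonnegative: n = 192204 mod 1591 = 1284.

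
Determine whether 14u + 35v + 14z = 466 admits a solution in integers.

no

gcd(35, 14):
  35 = 2×14 + 7
  14 = 2×7
so gcd(35, 14) = 7.
gcd(7, 14) = 7.
7 does not divide 466 (remainder 4), so no integer solutions.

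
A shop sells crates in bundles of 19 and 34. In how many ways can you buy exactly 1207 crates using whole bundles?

Need nonnegative integers with 19j + 34k = 1207.
gcd(19, 34) = 1, and 19·(9) + 34·(-5) = 1.
So (j₀, k₀) = (10863, -6035); general j = 10863 + 34t, k = -6035 - 19t.
j ≥ 0 ⇒ t ≥ -319; k ≥ 0 ⇒ t ≤ -318. That's 2 values of t.

2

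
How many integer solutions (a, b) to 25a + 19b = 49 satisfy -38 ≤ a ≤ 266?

gcd(25, 19):
  25 = 1×19 + 6
  19 = 3×6 + 1
  6 = 6×1
so gcd(25, 19) = 1.
Back-substitute for Bézout coefficients:
  1 = 19 - 3×6
  ... = 25×(-3) + 19×(4)
Scale by 49: particular solution (-147, 196); reduce a mod 19: (5, -4).
General solution: a = 5 + 19t, b = -4 - 25t for integer t.
-38 ≤ 5 + 19t ≤ 266 gives t ∈ [-2, 13], which is 16 values.

16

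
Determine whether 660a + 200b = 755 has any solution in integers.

gcd(660, 200) = 20.
20 does not divide 755 (remainder 15), so no integer solutions.

no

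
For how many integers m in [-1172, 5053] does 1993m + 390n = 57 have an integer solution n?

gcd(1993, 390) = 1.
By Bézout, 1993×(127) + 390×(-649) = 1.
Particular solution: (219, -1119).
General solution: m = 219 + 390t, n = -1119 - 1993t for integer t.
-1172 ≤ 219 + 390t ≤ 5053 gives t ∈ [-3, 12], which is 16 values.

16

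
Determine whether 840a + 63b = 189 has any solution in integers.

yes

gcd(840, 63):
  840 = 13·63 + 21
  63 = 3·21
so gcd(840, 63) = 21.
21 divides 189, so integer solutions exist.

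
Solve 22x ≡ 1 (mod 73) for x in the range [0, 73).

10

gcd(73, 22):
  73 = 3×22 + 7
  22 = 3×7 + 1
  7 = 7×1
so gcd(73, 22) = 1.
Back-substitute for Bézout coefficients:
  1 = 22 - 3×7
  ... = 22×(10) + 73×(-3)
So 22×10 ≡ 1 (mod 73), and 10 mod 73 = 10.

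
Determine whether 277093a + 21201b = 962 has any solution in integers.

gcd(277093, 21201) = 37  (277093 = 13·21201 + 1480, 21201 = 14·1480 + 481, 1480 = 3·481 + 37, 481 = 13·37).
37 divides 962, so integer solutions exist.

yes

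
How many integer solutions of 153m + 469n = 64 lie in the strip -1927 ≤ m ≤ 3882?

12

gcd(469, 153):
  469 = 3*153 + 10
  153 = 15*10 + 3
  10 = 3*3 + 1
  3 = 3*1
so gcd(469, 153) = 1.
Back-substitute for Bézout coefficients:
  1 = 10 - 3*3
  ... = 153*(-141) + 469*(46)
Scale by 64: particular solution (-9024, 2944); reduce m mod 469: (356, -116).
General solution: m = 356 + 469t, n = -116 - 153t for integer t.
-1927 ≤ 356 + 469t ≤ 3882 gives t ∈ [-4, 7], which is 12 values.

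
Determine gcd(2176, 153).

gcd(2176, 153):
  2176 = 14·153 + 34
  153 = 4·34 + 17
  34 = 2·17
so gcd(2176, 153) = 17.

17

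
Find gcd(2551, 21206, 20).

gcd(21206, 2551) = 1  (21206 = 8*2551 + 798, 2551 = 3*798 + 157, 798 = 5*157 + 13, 157 = 12*13 + 1, 13 = 13*1).
gcd(1, 20) = 1.

1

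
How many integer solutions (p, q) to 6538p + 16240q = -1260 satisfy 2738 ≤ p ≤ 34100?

27

gcd(16240, 6538) = 14  (16240 = 2·6538 + 3164, 6538 = 2·3164 + 210, 3164 = 15·210 + 14, 210 = 15·14).
Back-substituting, 6538·(-77) + 16240·(31) = 14.
Scale by -90: particular solution (6930, -2790); reduce p mod 1160: (1130, -455).
General solution: p = 1130 + 1160t, q = -455 - 467t for integer t.
2738 ≤ 1130 + 1160t ≤ 34100 gives t ∈ [2, 28], which is 27 values.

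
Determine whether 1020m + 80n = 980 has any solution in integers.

gcd(1020, 80) = 20  (1020 = 12*80 + 60, 80 = 1*60 + 20, 60 = 3*20).
20 divides 980, so integer solutions exist.

yes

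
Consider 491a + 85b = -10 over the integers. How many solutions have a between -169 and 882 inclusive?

13

gcd(491, 85):
  491 = 5·85 + 66
  85 = 1·66 + 19
  66 = 3·19 + 9
  19 = 2·9 + 1
  9 = 9·1
so gcd(491, 85) = 1.
Back-substitute for Bézout coefficients:
  1 = 19 - 2·9
  ... = 491·(-9) + 85·(52)
Scale by -10: particular solution (90, -520); reduce a mod 85: (5, -29).
General solution: a = 5 + 85t, b = -29 - 491t for integer t.
-169 ≤ 5 + 85t ≤ 882 gives t ∈ [-2, 10], which is 13 values.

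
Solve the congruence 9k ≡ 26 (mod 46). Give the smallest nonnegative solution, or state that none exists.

gcd(46, 9) = 1.
1 divides 26, so solutions exist.
By Bézout, 9*(-5) + 46*(1) = 1.
So 9*(-5) ≡ 1 (mod 46); multiply by 26: k ≡ -130 (mod 46).
Smallest nonnegative: k = -130 mod 46 = 8.

8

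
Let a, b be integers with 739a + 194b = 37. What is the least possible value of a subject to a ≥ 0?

gcd(739, 194):
  739 = 3*194 + 157
  194 = 1*157 + 37
  157 = 4*37 + 9
  37 = 4*9 + 1
  9 = 9*1
so gcd(739, 194) = 1.
1 divides 37, so solutions exist.
Back-substitute for Bézout coefficients:
  1 = 37 - 4*9
  ... = 739*(-21) + 194*(80)
Scale by 37/1 = 37: (a₀, b₀) = (-777, 2960).
General solution: a = -777 + 194t, b = 2960 - 739t for integer t.
a ≥ 0: smallest is -777 mod 194 = 193 (at t = 5), with b = -735.

193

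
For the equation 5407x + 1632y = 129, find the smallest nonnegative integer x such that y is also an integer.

gcd(5407, 1632) = 1.
1 divides 129, so solutions exist.
By Bézout, 5407×(511) + 1632×(-1693) = 1.
Scale by 129/1 = 129: (x₀, y₀) = (65919, -218397).
General solution: x = 65919 + 1632t, y = -218397 - 5407t for integer t.
x ≥ 0: smallest is 65919 mod 1632 = 639 (at t = -40), with y = -2117.

639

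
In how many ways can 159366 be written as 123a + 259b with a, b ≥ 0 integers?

gcd(259, 123) = 1  (259 = 2×123 + 13, 123 = 9×13 + 6, 13 = 2×6 + 1, 6 = 6×1).
Back-substituting, 123×(-40) + 259×(19) = 1.
Scale by 159366: one solution is (-6374640, 3027954). Reduce a mod 259: (127, 555).
General: a = 127 + 259t, b = 555 - 123t.
a ≥ 0 ⇒ t ≥ 0; b ≥ 0 ⇒ t ≤ 4. So t ∈ [0, 4]: 5 solutions.

5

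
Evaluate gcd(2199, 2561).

1

gcd(2561, 2199):
  2561 = 1*2199 + 362
  2199 = 6*362 + 27
  362 = 13*27 + 11
  27 = 2*11 + 5
  11 = 2*5 + 1
  5 = 5*1
so gcd(2561, 2199) = 1.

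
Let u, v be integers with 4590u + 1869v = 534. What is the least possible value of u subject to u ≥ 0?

356

gcd(4590, 1869) = 3.
3 divides 534, so solutions exist.
By Bézout, 4590·(-68) + 1869·(167) = 3.
Scale by 534/3 = 178: (u₀, v₀) = (-12104, 29726).
General solution: u = -12104 + 623t, v = 29726 - 1530t for integer t.
u ≥ 0: smallest is -12104 mod 623 = 356 (at t = 20), with v = -874.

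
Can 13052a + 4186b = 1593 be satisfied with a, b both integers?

no

gcd(13052, 4186):
  13052 = 3×4186 + 494
  4186 = 8×494 + 234
  494 = 2×234 + 26
  234 = 9×26
so gcd(13052, 4186) = 26.
26 does not divide 1593 (remainder 7), so no integer solutions.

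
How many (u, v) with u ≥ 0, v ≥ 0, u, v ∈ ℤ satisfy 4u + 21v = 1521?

gcd(21, 4):
  21 = 5·4 + 1
  4 = 4·1
so gcd(21, 4) = 1.
Back-substitute for Bézout coefficients:
  1 = 21 - 5·4
  ... = 4·(-5) + 21·(1)
Scale by 1521: one solution is (-7605, 1521). Reduce u mod 21: (18, 69).
General: u = 18 + 21t, v = 69 - 4t.
u ≥ 0 ⇒ t ≥ 0; v ≥ 0 ⇒ t ≤ 17. So t ∈ [0, 17]: 18 solutions.

18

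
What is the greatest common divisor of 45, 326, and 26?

1

gcd(326, 45):
  326 = 7×45 + 11
  45 = 4×11 + 1
  11 = 11×1
so gcd(326, 45) = 1.
gcd(1, 26) = 1.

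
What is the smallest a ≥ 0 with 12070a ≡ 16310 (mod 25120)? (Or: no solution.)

505

gcd(25120, 12070) = 10  (25120 = 2*12070 + 980, 12070 = 12*980 + 310, 980 = 3*310 + 50, 310 = 6*50 + 10, 50 = 5*10).
10 divides 16310, so solutions exist.
Back-substituting, 12070*(487) + 25120*(-234) = 10.
So 12070*(487) ≡ 10 (mod 25120); multiply by 1631: a ≡ 794297 (mod 2512).
Smallest nonnegative: a = 794297 mod 2512 = 505.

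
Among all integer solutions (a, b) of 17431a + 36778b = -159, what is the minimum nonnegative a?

gcd(36778, 17431):
  36778 = 2×17431 + 1916
  17431 = 9×1916 + 187
  1916 = 10×187 + 46
  187 = 4×46 + 3
  46 = 15×3 + 1
  3 = 3×1
so gcd(36778, 17431) = 1.
1 divides -159, so solutions exist.
Back-substitute for Bézout coefficients:
  1 = 46 - 15×3
  ... = 17431×(-11997) + 36778×(5686)
Scale by -159/1 = -159: (a₀, b₀) = (1907523, -904074).
General solution: a = 1907523 + 36778t, b = -904074 - 17431t for integer t.
a ≥ 0: smallest is 1907523 mod 36778 = 31845 (at t = -51), with b = -15093.

31845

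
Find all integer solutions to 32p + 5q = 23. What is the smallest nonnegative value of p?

gcd(32, 5):
  32 = 6×5 + 2
  5 = 2×2 + 1
  2 = 2×1
so gcd(32, 5) = 1.
1 divides 23, so solutions exist.
Back-substitute for Bézout coefficients:
  1 = 5 - 2×2
  ... = 32×(-2) + 5×(13)
Scale by 23/1 = 23: (p₀, q₀) = (-46, 299).
General solution: p = -46 + 5t, q = 299 - 32t for integer t.
p ≥ 0: smallest is -46 mod 5 = 4 (at t = 10), with q = -21.

4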